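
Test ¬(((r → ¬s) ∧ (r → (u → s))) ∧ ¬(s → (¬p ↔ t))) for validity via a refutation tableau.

Assume the negation and expand:
Initial set: {¬¬(((r → ¬s) ∧ (r → (u → s))) ∧ ¬(s → (¬p ↔ t)))}.
¬¬(((r → ¬s) ∧ (r → (u → s))) ∧ ¬(s → (¬p ↔ t))): α-rule — add ((r → ¬s) ∧ (r → (u → s))), ¬(s → (¬p ↔ t)).
((r → ¬s) ∧ (r → (u → s))): α-rule — add (r → ¬s), (r → (u → s)).
¬(s → (¬p ↔ t)): α-rule — add s, ¬(¬p ↔ t).
(r → ¬s): β-rule — branch into ¬r  //  ¬s.
  branch 1 (add ¬r):
    (r → (u → s)): β-rule — branch into ¬r  //  (u → s).
      branch 1.1 (add ¬r):
        ¬(¬p ↔ t): β-rule — branch into ¬p, ¬t  //  ¬¬p, t.
          branch 1.1.1 (add ¬p, ¬t):
            ○ open, literals {p=false, r=false, s=true, t=false}.
          branch 1.1.2 (add ¬¬p, t):
            ○ open, literals {p=true, r=false, s=true, t=true}.
      branch 1.2 (add (u → s)):
        ¬(¬p ↔ t): β-rule — branch into ¬p, ¬t  //  ¬¬p, t.
          branch 1.2.1 (add ¬p, ¬t):
            (u → s): β-rule — branch into ¬u  //  s.
              branch 1.2.1.1 (add ¬u):
                ○ open, literals {p=false, r=false, s=true, t=false, u=false}.
              branch 1.2.1.2 (add s):
                ○ open, literals {p=false, r=false, s=true, t=false}.
          branch 1.2.2 (add ¬¬p, t):
            (u → s): β-rule — branch into ¬u  //  s.
              branch 1.2.2.1 (add ¬u):
                ○ open, literals {p=true, r=false, s=true, t=true, u=false}.
              branch 1.2.2.2 (add s):
                ○ open, literals {p=true, r=false, s=true, t=true}.
  branch 2 (add ¬s):
    × closes — contains both s and ¬s.
1 branch closed, 6 open.
An open branch gives a countermodel: p=false, r=false, s=true, t=false (unmentioned atoms arbitrary); under it the original formula is false.

Not valid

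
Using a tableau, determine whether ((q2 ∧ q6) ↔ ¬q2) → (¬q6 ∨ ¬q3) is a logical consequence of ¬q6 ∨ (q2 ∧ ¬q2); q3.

Yes

Initial set: {T (¬q6 ∨ (q2 ∧ ¬q2)); T q3; F (((q2 ∧ q6) ↔ ¬q2) → (¬q6 ∨ ¬q3))}.
F (((q2 ∧ q6) ↔ ¬q2) → (¬q6 ∨ ¬q3)): α-rule — add T ((q2 ∧ q6) ↔ ¬q2), F (¬q6 ∨ ¬q3).
F (¬q6 ∨ ¬q3): α-rule — add F ¬q6, F ¬q3.
T (¬q6 ∨ (q2 ∧ ¬q2)): β-rule — branch into T ¬q6  //  T (q2 ∧ ¬q2).
  branch 1 (add T ¬q6):
    × closes — contains both q6 and ¬q6.
  branch 2 (add T (q2 ∧ ¬q2)):
    T (q2 ∧ ¬q2): α-rule — add T q2, T ¬q2.
    × closes — contains both q2 and ¬q2.
All 2 branches close.
Every branch closed, so the premises entail the conclusion.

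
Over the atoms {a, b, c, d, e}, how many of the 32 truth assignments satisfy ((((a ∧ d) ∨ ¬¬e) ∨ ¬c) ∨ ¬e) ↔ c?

Initial set: {(((((a ∧ d) ∨ ¬¬e) ∨ ¬c) ∨ ¬e) ↔ c)}.
(((((a ∧ d) ∨ ¬¬e) ∨ ¬c) ∨ ¬e) ↔ c): β-rule — branch into ((((a ∧ d) ∨ ¬¬e) ∨ ¬c) ∨ ¬e), c  //  ¬((((a ∧ d) ∨ ¬¬e) ∨ ¬c) ∨ ¬e), ¬c.
  branch 1 (add ((((a ∧ d) ∨ ¬¬e) ∨ ¬c) ∨ ¬e), c):
    ((((a ∧ d) ∨ ¬¬e) ∨ ¬c) ∨ ¬e): β-rule — branch into (((a ∧ d) ∨ ¬¬e) ∨ ¬c)  //  ¬e.
      branch 1.1 (add (((a ∧ d) ∨ ¬¬e) ∨ ¬c)):
        (((a ∧ d) ∨ ¬¬e) ∨ ¬c): β-rule — branch into ((a ∧ d) ∨ ¬¬e)  //  ¬c.
          branch 1.1.1 (add ((a ∧ d) ∨ ¬¬e)):
            ((a ∧ d) ∨ ¬¬e): β-rule — branch into (a ∧ d)  //  ¬¬e.
              branch 1.1.1.1 (add (a ∧ d)):
                (a ∧ d): α-rule — add a, d.
                ○ open, literals {a=T, c=T, d=T}.
              branch 1.1.1.2 (add ¬¬e):
                ¬¬e: drop double negation, giving e.
                ○ open, literals {c=T, e=T}.
          branch 1.1.2 (add ¬c):
            × closes — contains both c and ¬c.
      branch 1.2 (add ¬e):
        ○ open, literals {c=T, e=F}.
  branch 2 (add ¬((((a ∧ d) ∨ ¬¬e) ∨ ¬c) ∨ ¬e), ¬c):
    ¬((((a ∧ d) ∨ ¬¬e) ∨ ¬c) ∨ ¬e): α-rule — add ¬(((a ∧ d) ∨ ¬¬e) ∨ ¬c), ¬¬e.
    ¬(((a ∧ d) ∨ ¬¬e) ∨ ¬c): α-rule — add ¬((a ∧ d) ∨ ¬¬e), ¬¬c.
    × closes — contains both c and ¬c.
2 branches closed, 3 open.
Each open branch fixes some atoms; the unmentioned ones are free. Counting distinct full assignments: branch {a=T, c=T, d=T} (b, e) contributes 4 new; branch {c=T, e=T} (a, b, d) contributes 6 new; branch {c=T, e=F} (a, b, d) contributes 6 new. Total: 16.

16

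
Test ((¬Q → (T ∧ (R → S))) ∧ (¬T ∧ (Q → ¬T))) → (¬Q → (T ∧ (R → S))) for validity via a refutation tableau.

Valid

Assume the negation and expand:
Initial set: {¬(((¬Q → (T ∧ (R → S))) ∧ (¬T ∧ (Q → ¬T))) → (¬Q → (T ∧ (R → S))))}.
¬(((¬Q → (T ∧ (R → S))) ∧ (¬T ∧ (Q → ¬T))) → (¬Q → (T ∧ (R → S)))): α-rule — add ((¬Q → (T ∧ (R → S))) ∧ (¬T ∧ (Q → ¬T))), ¬(¬Q → (T ∧ (R → S))).
((¬Q → (T ∧ (R → S))) ∧ (¬T ∧ (Q → ¬T))): α-rule — add (¬Q → (T ∧ (R → S))), (¬T ∧ (Q → ¬T)).
¬(¬Q → (T ∧ (R → S))): α-rule — add ¬Q, ¬(T ∧ (R → S)).
(¬T ∧ (Q → ¬T)): α-rule — add ¬T, (Q → ¬T).
(¬Q → (T ∧ (R → S))): β-rule — branch into ¬¬Q  //  (T ∧ (R → S)).
  branch 1 (add ¬¬Q):
    × closes — contains both Q and ¬Q.
  branch 2 (add (T ∧ (R → S))):
    (T ∧ (R → S)): α-rule — add T, (R → S).
    × closes — contains both T and ¬T.
All 2 branches close.
Every branch closed, so the negation is unsatisfiable and the formula is valid.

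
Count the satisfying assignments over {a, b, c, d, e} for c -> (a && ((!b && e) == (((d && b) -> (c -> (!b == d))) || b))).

18

Initial set: {(c -> (a && ((!b && e) == (((d && b) -> (c -> (!b == d))) || b))))}.
(c -> (a && ((!b && e) == (((d && b) -> (c -> (!b == d))) || b)))): β-rule — branch into !c  //  (a && ((!b && e) == (((d && b) -> (c -> (!b == d))) || b))).
  branch 1 (add !c):
    ○ open, literals {c=false}.
  branch 2 (add (a && ((!b && e) == (((d && b) -> (c -> (!b == d))) || b)))):
    (a && ((!b && e) == (((d && b) -> (c -> (!b == d))) || b))): α-rule — add a, ((!b && e) == (((d && b) -> (c -> (!b == d))) || b)).
    ((!b && e) == (((d && b) -> (c -> (!b == d))) || b)): β-rule — branch into (!b && e), (((d && b) -> (c -> (!b == d))) || b)  //  !(!b && e), !(((d && b) -> (c -> (!b == d))) || b).
      branch 2.1 (add (!b && e), (((d && b) -> (c -> (!b == d))) || b)):
        (!b && e): α-rule — add !b, e.
        (((d && b) -> (c -> (!b == d))) || b): β-rule — branch into ((d && b) -> (c -> (!b == d)))  //  b.
          branch 2.1.1 (add ((d && b) -> (c -> (!b == d)))):
            ((d && b) -> (c -> (!b == d))): β-rule — branch into !(d && b)  //  (c -> (!b == d)).
              branch 2.1.1.1 (add !(d && b)):
                !(d && b): β-rule — branch into !d  //  !b.
                  branch 2.1.1.1.1 (add !d):
                    ○ open, literals {a=true, b=false, d=false, e=true}.
                  branch 2.1.1.1.2 (add !b):
                    ○ open, literals {a=true, b=false, e=true}.
              branch 2.1.1.2 (add (c -> (!b == d))):
                (c -> (!b == d)): β-rule — branch into !c  //  (!b == d).
                  branch 2.1.1.2.1 (add !c):
                    ○ open, literals {a=true, b=false, c=false, e=true}.
                  branch 2.1.1.2.2 (add (!b == d)):
                    (!b == d): β-rule — branch into !b, d  //  !!b, !d.
                      branch 2.1.1.2.2.1 (add !b, d):
                        ○ open, literals {a=true, b=false, d=true, e=true}.
                      branch 2.1.1.2.2.2 (add !!b, !d):
                        × closes — contains both b and !b.
          branch 2.1.2 (add b):
            × closes — contains both b and !b.
      branch 2.2 (add !(!b && e), !(((d && b) -> (c -> (!b == d))) || b)):
        !(((d && b) -> (c -> (!b == d))) || b): α-rule — add !((d && b) -> (c -> (!b == d))), !b.
        !((d && b) -> (c -> (!b == d))): α-rule — add (d && b), !(c -> (!b == d)).
        (d && b): α-rule — add d, b.
        × closes — contains both b and !b.
3 branches closed, 5 open.
Each open branch fixes some atoms; the unmentioned ones are free. Counting distinct full assignments: branch {c=false} (a, b, d, e) contributes 16 new; branch {a=true, b=false, d=false, e=true} (c) contributes 1 new; branch {a=true, b=false, e=true} (c, d) contributes 1 new; branch {a=true, b=false, c=false, e=true} (d) contributes 0 new; branch {a=true, b=false, d=true, e=true} (c) contributes 0 new. Total: 18.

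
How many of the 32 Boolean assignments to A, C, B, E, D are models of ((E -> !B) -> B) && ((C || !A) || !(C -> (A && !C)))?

Initial set: {(((E -> !B) -> B) && ((C || !A) || !(C -> (A && !C))))}.
(((E -> !B) -> B) && ((C || !A) || !(C -> (A && !C)))): α-rule — add ((E -> !B) -> B), ((C || !A) || !(C -> (A && !C))).
((E -> !B) -> B): β-rule — branch into !(E -> !B)  //  B.
  branch 1 (add !(E -> !B)):
    !(E -> !B): α-rule — add E, !!B.
    ((C || !A) || !(C -> (A && !C))): β-rule — branch into (C || !A)  //  !(C -> (A && !C)).
      branch 1.1 (add (C || !A)):
        (C || !A): β-rule — branch into C  //  !A.
          branch 1.1.1 (add C):
            ○ open, literals {B=T, C=T, E=T}.
          branch 1.1.2 (add !A):
            ○ open, literals {A=F, B=T, E=T}.
      branch 1.2 (add !(C -> (A && !C))):
        !(C -> (A && !C)): α-rule — add C, !(A && !C).
        !(A && !C): β-rule — branch into !A  //  !!C.
          branch 1.2.1 (add !A):
            ○ open, literals {A=F, B=T, C=T, E=T}.
          branch 1.2.2 (add !!C):
            ○ open, literals {B=T, C=T, E=T}.
  branch 2 (add B):
    ((C || !A) || !(C -> (A && !C))): β-rule — branch into (C || !A)  //  !(C -> (A && !C)).
      branch 2.1 (add (C || !A)):
        (C || !A): β-rule — branch into C  //  !A.
          branch 2.1.1 (add C):
            ○ open, literals {B=T, C=T}.
          branch 2.1.2 (add !A):
            ○ open, literals {A=F, B=T}.
      branch 2.2 (add !(C -> (A && !C))):
        !(C -> (A && !C)): α-rule — add C, !(A && !C).
        !(A && !C): β-rule — branch into !A  //  !!C.
          branch 2.2.1 (add !A):
            ○ open, literals {A=F, B=T, C=T}.
          branch 2.2.2 (add !!C):
            ○ open, literals {B=T, C=T}.
0 branches closed, 8 open.
Each open branch fixes some atoms; the unmentioned ones are free. Counting distinct full assignments: branch {B=T, C=T, E=T} (A, D) contributes 4 new; branch {A=F, B=T, E=T} (C, D) contributes 2 new; branch {A=F, B=T, C=T, E=T} (D) contributes 0 new; branch {B=T, C=T, E=T} (A, D) contributes 0 new; branch {B=T, C=T} (A, E, D) contributes 4 new; branch {A=F, B=T} (C, E, D) contributes 2 new; branch {A=F, B=T, C=T} (E, D) contributes 0 new; branch {B=T, C=T} (A, E, D) contributes 0 new. Total: 12.

12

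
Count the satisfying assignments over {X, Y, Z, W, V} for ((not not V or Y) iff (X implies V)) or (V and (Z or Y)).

Initial set: {(((not not V or Y) iff (X implies V)) or (V and (Z or Y)))}.
(((not not V or Y) iff (X implies V)) or (V and (Z or Y))): β-rule — branch into ((not not V or Y) iff (X implies V))  //  (V and (Z or Y)).
  branch 1 (add ((not not V or Y) iff (X implies V))):
    ((not not V or Y) iff (X implies V)): β-rule — branch into (not not V or Y), (X implies V)  //  not (not not V or Y), not (X implies V).
      branch 1.1 (add (not not V or Y), (X implies V)):
        (not not V or Y): β-rule — branch into not not V  //  Y.
          branch 1.1.1 (add not not V):
            not not V: drop double negation, giving V.
            (X implies V): β-rule — branch into not X  //  V.
              branch 1.1.1.1 (add not X):
                ○ open, literals {V=true, X=false}.
              branch 1.1.1.2 (add V):
                ○ open, literals {V=true}.
          branch 1.1.2 (add Y):
            (X implies V): β-rule — branch into not X  //  V.
              branch 1.1.2.1 (add not X):
                ○ open, literals {X=false, Y=true}.
              branch 1.1.2.2 (add V):
                ○ open, literals {V=true, Y=true}.
      branch 1.2 (add not (not not V or Y), not (X implies V)):
        not (not not V or Y): α-rule — add not not not V, not Y.
        not (X implies V): α-rule — add X, not V.
        not not not V: drop double negation, giving not V.
        ○ open, literals {V=false, X=true, Y=false}.
  branch 2 (add (V and (Z or Y))):
    (V and (Z or Y)): α-rule — add V, (Z or Y).
    (Z or Y): β-rule — branch into Z  //  Y.
      branch 2.1 (add Z):
        ○ open, literals {V=true, Z=true}.
      branch 2.2 (add Y):
        ○ open, literals {V=true, Y=true}.
0 branches closed, 7 open.
Each open branch fixes some atoms; the unmentioned ones are free. Counting distinct full assignments: branch {V=true, X=false} (Y, Z, W) contributes 8 new; branch {V=true} (X, Y, Z, W) contributes 8 new; branch {X=false, Y=true} (Z, W, V) contributes 4 new; branch {V=true, Y=true} (X, Z, W) contributes 0 new; branch {V=false, X=true, Y=false} (Z, W) contributes 4 new; branch {V=true, Z=true} (X, Y, W) contributes 0 new; branch {V=true, Y=true} (X, Z, W) contributes 0 new. Total: 24.

24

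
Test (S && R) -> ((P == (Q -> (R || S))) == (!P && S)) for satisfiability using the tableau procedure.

Satisfiable

Initial set: {((S && R) -> ((P == (Q -> (R || S))) == (!P && S)))}.
((S && R) -> ((P == (Q -> (R || S))) == (!P && S))): β-rule — branch into !(S && R)  //  ((P == (Q -> (R || S))) == (!P && S)).
  branch 1 (add !(S && R)):
    !(S && R): β-rule — branch into !S  //  !R.
      branch 1.1 (add !S):
        ○ open, literals {S=0}.
      branch 1.2 (add !R):
        ○ open, literals {R=0}.
  branch 2 (add ((P == (Q -> (R || S))) == (!P && S))):
    ((P == (Q -> (R || S))) == (!P && S)): β-rule — branch into (P == (Q -> (R || S))), (!P && S)  //  !(P == (Q -> (R || S))), !(!P && S).
      branch 2.1 (add (P == (Q -> (R || S))), (!P && S)):
        (!P && S): α-rule — add !P, S.
        (P == (Q -> (R || S))): β-rule — branch into P, (Q -> (R || S))  //  !P, !(Q -> (R || S)).
          branch 2.1.1 (add P, (Q -> (R || S))):
            × closes — contains both P and !P.
          branch 2.1.2 (add !P, !(Q -> (R || S))):
            !(Q -> (R || S)): α-rule — add Q, !(R || S).
            !(R || S): α-rule — add !R, !S.
            × closes — contains both S and !S.
      branch 2.2 (add !(P == (Q -> (R || S))), !(!P && S)):
        !(P == (Q -> (R || S))): β-rule — branch into P, !(Q -> (R || S))  //  !P, (Q -> (R || S)).
          branch 2.2.1 (add P, !(Q -> (R || S))):
            !(Q -> (R || S)): α-rule — add Q, !(R || S).
            !(R || S): α-rule — add !R, !S.
            !(!P && S): β-rule — branch into !!P  //  !S.
              branch 2.2.1.1 (add !!P):
                ○ open, literals {P=1, Q=1, R=0, S=0}.
              branch 2.2.1.2 (add !S):
                ○ open, literals {P=1, Q=1, R=0, S=0}.
          branch 2.2.2 (add !P, (Q -> (R || S))):
            !(!P && S): β-rule — branch into !!P  //  !S.
              branch 2.2.2.1 (add !!P):
                × closes — contains both P and !P.
              branch 2.2.2.2 (add !S):
                (Q -> (R || S)): β-rule — branch into !Q  //  (R || S).
                  branch 2.2.2.2.1 (add !Q):
                    ○ open, literals {P=0, Q=0, S=0}.
                  branch 2.2.2.2.2 (add (R || S)):
                    (R || S): β-rule — branch into R  //  S.
                      branch 2.2.2.2.2.1 (add R):
                        ○ open, literals {P=0, R=1, S=0}.
                      branch 2.2.2.2.2.2 (add S):
                        × closes — contains both S and !S.
4 branches closed, 6 open.
An open branch gives a satisfying assignment: S=0.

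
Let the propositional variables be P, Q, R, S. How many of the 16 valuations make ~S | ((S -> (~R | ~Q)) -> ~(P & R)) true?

Initial set: {(~S | ((S -> (~R | ~Q)) -> ~(P & R)))}.
(~S | ((S -> (~R | ~Q)) -> ~(P & R))): β-rule — branch into ~S  //  ((S -> (~R | ~Q)) -> ~(P & R)).
  branch 1 (add ~S):
    ○ open, literals {S=0}.
  branch 2 (add ((S -> (~R | ~Q)) -> ~(P & R))):
    ((S -> (~R | ~Q)) -> ~(P & R)): β-rule — branch into ~(S -> (~R | ~Q))  //  ~(P & R).
      branch 2.1 (add ~(S -> (~R | ~Q))):
        ~(S -> (~R | ~Q)): α-rule — add S, ~(~R | ~Q).
        ~(~R | ~Q): α-rule — add ~~R, ~~Q.
        ○ open, literals {Q=1, R=1, S=1}.
      branch 2.2 (add ~(P & R)):
        ~(P & R): β-rule — branch into ~P  //  ~R.
          branch 2.2.1 (add ~P):
            ○ open, literals {P=0}.
          branch 2.2.2 (add ~R):
            ○ open, literals {R=0}.
0 branches closed, 4 open.
Each open branch fixes some atoms; the unmentioned ones are free. Counting distinct full assignments: branch {S=0} (P, Q, R) contributes 8 new; branch {Q=1, R=1, S=1} (P) contributes 2 new; branch {P=0} (Q, R, S) contributes 3 new; branch {R=0} (P, Q, S) contributes 2 new. Total: 15.

15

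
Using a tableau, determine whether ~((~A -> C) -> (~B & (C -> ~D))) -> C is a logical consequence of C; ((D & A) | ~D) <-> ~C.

Yes

Initial set: {T C; T (((D & A) | ~D) <-> ~C); F (~((~A -> C) -> (~B & (C -> ~D))) -> C)}.
F (~((~A -> C) -> (~B & (C -> ~D))) -> C): α-rule — add T ~((~A -> C) -> (~B & (C -> ~D))), F C.
× closes — contains both C and ~C.
All 1 branch closes.
Every branch closed, so the premises entail the conclusion.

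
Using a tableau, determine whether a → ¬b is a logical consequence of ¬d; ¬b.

Initial set: {T ¬d; T ¬b; F (a → ¬b)}.
F (a → ¬b): α-rule — add T a, F ¬b.
× closes — contains both b and ¬b.
All 1 branch closes.
Every branch closed, so the premises entail the conclusion.

Yes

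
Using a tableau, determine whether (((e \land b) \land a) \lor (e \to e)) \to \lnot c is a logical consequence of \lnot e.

Initial set: {\lnot e; \lnot ((((e \land b) \land a) \lor (e \to e)) \to \lnot c)}.
\lnot ((((e \land b) \land a) \lor (e \to e)) \to \lnot c): α-rule — add (((e \land b) \land a) \lor (e \to e)), \lnot \lnot c.
(((e \land b) \land a) \lor (e \to e)): β-rule — branch into ((e \land b) \land a)  //  (e \to e).
  branch 1 (add ((e \land b) \land a)):
    ((e \land b) \land a): α-rule — add (e \land b), a.
    (e \land b): α-rule — add e, b.
    × closes — contains both e and \lnot e.
  branch 2 (add (e \to e)):
    (e \to e): β-rule — branch into \lnot e  //  e.
      branch 2.1 (add \lnot e):
        ○ open, literals {c=true, e=false}.
      branch 2.2 (add e):
        × closes — contains both e and \lnot e.
2 branches closed, 1 open.
An open branch gives a countermodel: c=true, e=false (unmentioned atoms arbitrary); the premises hold there but the conclusion fails.

No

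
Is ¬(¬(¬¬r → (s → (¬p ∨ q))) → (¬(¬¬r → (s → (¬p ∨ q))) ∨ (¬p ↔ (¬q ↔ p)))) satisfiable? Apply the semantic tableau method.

Unsatisfiable

Initial set: {¬(¬(¬¬r → (s → (¬p ∨ q))) → (¬(¬¬r → (s → (¬p ∨ q))) ∨ (¬p ↔ (¬q ↔ p))))}.
¬(¬(¬¬r → (s → (¬p ∨ q))) → (¬(¬¬r → (s → (¬p ∨ q))) ∨ (¬p ↔ (¬q ↔ p)))): α-rule — add ¬(¬¬r → (s → (¬p ∨ q))), ¬(¬(¬¬r → (s → (¬p ∨ q))) ∨ (¬p ↔ (¬q ↔ p))).
¬(¬¬r → (s → (¬p ∨ q))): α-rule — add ¬¬r, ¬(s → (¬p ∨ q)).
¬(¬(¬¬r → (s → (¬p ∨ q))) ∨ (¬p ↔ (¬q ↔ p))): α-rule — add ¬¬(¬¬r → (s → (¬p ∨ q))), ¬(¬p ↔ (¬q ↔ p)).
¬¬r: drop double negation, giving r.
¬(s → (¬p ∨ q)): α-rule — add s, ¬(¬p ∨ q).
¬(¬p ∨ q): α-rule — add ¬¬p, ¬q.
¬¬(¬¬r → (s → (¬p ∨ q))): β-rule — branch into ¬¬¬r  //  (s → (¬p ∨ q)).
  branch 1 (add ¬¬¬r):
    ¬¬¬r: drop double negation, giving ¬r.
    × closes — contains both r and ¬r.
  branch 2 (add (s → (¬p ∨ q))):
    ¬(¬p ↔ (¬q ↔ p)): β-rule — branch into ¬p, ¬(¬q ↔ p)  //  ¬¬p, (¬q ↔ p).
      branch 2.1 (add ¬p, ¬(¬q ↔ p)):
        × closes — contains both p and ¬p.
      branch 2.2 (add ¬¬p, (¬q ↔ p)):
        (s → (¬p ∨ q)): β-rule — branch into ¬s  //  (¬p ∨ q).
          branch 2.2.1 (add ¬s):
            × closes — contains both s and ¬s.
          branch 2.2.2 (add (¬p ∨ q)):
            (¬q ↔ p): β-rule — branch into ¬q, p  //  ¬¬q, ¬p.
              branch 2.2.2.1 (add ¬q, p):
                (¬p ∨ q): β-rule — branch into ¬p  //  q.
                  branch 2.2.2.1.1 (add ¬p):
                    × closes — contains both p and ¬p.
                  branch 2.2.2.1.2 (add q):
                    × closes — contains both q and ¬q.
              branch 2.2.2.2 (add ¬¬q, ¬p):
                × closes — contains both q and ¬q.
All 6 branches close.
Every branch closed; the formula is unsatisfiable.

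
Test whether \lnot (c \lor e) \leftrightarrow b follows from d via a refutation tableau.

No

Initial set: {d; \lnot (\lnot (c \lor e) \leftrightarrow b)}.
\lnot (\lnot (c \lor e) \leftrightarrow b): β-rule — branch into \lnot (c \lor e), \lnot b  //  \lnot \lnot (c \lor e), b.
  branch 1 (add \lnot (c \lor e), \lnot b):
    \lnot (c \lor e): α-rule — add \lnot c, \lnot e.
    ○ open, literals {b=false, c=false, d=true, e=false}.
  branch 2 (add \lnot \lnot (c \lor e), b):
    \lnot \lnot (c \lor e): β-rule — branch into c  //  e.
      branch 2.1 (add c):
        ○ open, literals {b=true, c=true, d=true}.
      branch 2.2 (add e):
        ○ open, literals {b=true, d=true, e=true}.
0 branches closed, 3 open.
An open branch gives a countermodel: b=false, c=false, d=true, e=false (unmentioned atoms arbitrary); the premises hold there but the conclusion fails.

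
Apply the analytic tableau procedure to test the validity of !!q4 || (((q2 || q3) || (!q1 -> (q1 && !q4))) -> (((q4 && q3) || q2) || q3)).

Not valid

Assume the negation and expand:
Initial set: {F (!!q4 || (((q2 || q3) || (!q1 -> (q1 && !q4))) -> (((q4 && q3) || q2) || q3)))}.
F (!!q4 || (((q2 || q3) || (!q1 -> (q1 && !q4))) -> (((q4 && q3) || q2) || q3))): α-rule — add F !!q4, F (((q2 || q3) || (!q1 -> (q1 && !q4))) -> (((q4 && q3) || q2) || q3)).
F !!q4: drop double negation, giving F q4.
F (((q2 || q3) || (!q1 -> (q1 && !q4))) -> (((q4 && q3) || q2) || q3)): α-rule — add T ((q2 || q3) || (!q1 -> (q1 && !q4))), F (((q4 && q3) || q2) || q3).
F (((q4 && q3) || q2) || q3): α-rule — add F ((q4 && q3) || q2), F q3.
F ((q4 && q3) || q2): α-rule — add F (q4 && q3), F q2.
T ((q2 || q3) || (!q1 -> (q1 && !q4))): β-rule — branch into T (q2 || q3)  //  T (!q1 -> (q1 && !q4)).
  branch 1 (add T (q2 || q3)):
    F (q4 && q3): β-rule — branch into F q4  //  F q3.
      branch 1.1 (add F q4):
        T (q2 || q3): β-rule — branch into T q2  //  T q3.
          branch 1.1.1 (add T q2):
            × closes — contains both q2 and !q2.
          branch 1.1.2 (add T q3):
            × closes — contains both q3 and !q3.
      branch 1.2 (add F q3):
        T (q2 || q3): β-rule — branch into T q2  //  T q3.
          branch 1.2.1 (add T q2):
            × closes — contains both q2 and !q2.
          branch 1.2.2 (add T q3):
            × closes — contains both q3 and !q3.
  branch 2 (add T (!q1 -> (q1 && !q4))):
    F (q4 && q3): β-rule — branch into F q4  //  F q3.
      branch 2.1 (add F q4):
        T (!q1 -> (q1 && !q4)): β-rule — branch into F !q1  //  T (q1 && !q4).
          branch 2.1.1 (add F !q1):
            ○ open, literals {q1=T, q2=F, q3=F, q4=F}.
          branch 2.1.2 (add T (q1 && !q4)):
            T (q1 && !q4): α-rule — add T q1, T !q4.
            ○ open, literals {q1=T, q2=F, q3=F, q4=F}.
      branch 2.2 (add F q3):
        T (!q1 -> (q1 && !q4)): β-rule — branch into F !q1  //  T (q1 && !q4).
          branch 2.2.1 (add F !q1):
            ○ open, literals {q1=T, q2=F, q3=F, q4=F}.
          branch 2.2.2 (add T (q1 && !q4)):
            T (q1 && !q4): α-rule — add T q1, T !q4.
            ○ open, literals {q1=T, q2=F, q3=F, q4=F}.
4 branches closed, 4 open.
An open branch gives a countermodel: q1=T, q2=F, q3=F, q4=F (unmentioned atoms arbitrary); under it the original formula is false.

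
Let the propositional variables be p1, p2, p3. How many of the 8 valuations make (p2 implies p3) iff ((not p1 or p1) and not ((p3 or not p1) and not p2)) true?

Initial set: {((p2 implies p3) iff ((not p1 or p1) and not ((p3 or not p1) and not p2)))}.
((p2 implies p3) iff ((not p1 or p1) and not ((p3 or not p1) and not p2))): β-rule — branch into (p2 implies p3), ((not p1 or p1) and not ((p3 or not p1) and not p2))  //  not (p2 implies p3), not ((not p1 or p1) and not ((p3 or not p1) and not p2)).
  branch 1 (add (p2 implies p3), ((not p1 or p1) and not ((p3 or not p1) and not p2))):
    ((not p1 or p1) and not ((p3 or not p1) and not p2)): α-rule — add (not p1 or p1), not ((p3 or not p1) and not p2).
    (p2 implies p3): β-rule — branch into not p2  //  p3.
      branch 1.1 (add not p2):
        (not p1 or p1): β-rule — branch into not p1  //  p1.
          branch 1.1.1 (add not p1):
            not ((p3 or not p1) and not p2): β-rule — branch into not (p3 or not p1)  //  not not p2.
              branch 1.1.1.1 (add not (p3 or not p1)):
                not (p3 or not p1): α-rule — add not p3, not not p1.
                × closes — contains both p1 and not p1.
              branch 1.1.1.2 (add not not p2):
                × closes — contains both p2 and not p2.
          branch 1.1.2 (add p1):
            not ((p3 or not p1) and not p2): β-rule — branch into not (p3 or not p1)  //  not not p2.
              branch 1.1.2.1 (add not (p3 or not p1)):
                not (p3 or not p1): α-rule — add not p3, not not p1.
                ○ open, literals {p1=1, p2=0, p3=0}.
              branch 1.1.2.2 (add not not p2):
                × closes — contains both p2 and not p2.
      branch 1.2 (add p3):
        (not p1 or p1): β-rule — branch into not p1  //  p1.
          branch 1.2.1 (add not p1):
            not ((p3 or not p1) and not p2): β-rule — branch into not (p3 or not p1)  //  not not p2.
              branch 1.2.1.1 (add not (p3 or not p1)):
                not (p3 or not p1): α-rule — add not p3, not not p1.
                × closes — contains both p3 and not p3.
              branch 1.2.1.2 (add not not p2):
                ○ open, literals {p1=0, p2=1, p3=1}.
          branch 1.2.2 (add p1):
            not ((p3 or not p1) and not p2): β-rule — branch into not (p3 or not p1)  //  not not p2.
              branch 1.2.2.1 (add not (p3 or not p1)):
                not (p3 or not p1): α-rule — add not p3, not not p1.
                × closes — contains both p3 and not p3.
              branch 1.2.2.2 (add not not p2):
                ○ open, literals {p1=1, p2=1, p3=1}.
  branch 2 (add not (p2 implies p3), not ((not p1 or p1) and not ((p3 or not p1) and not p2))):
    not (p2 implies p3): α-rule — add p2, not p3.
    not ((not p1 or p1) and not ((p3 or not p1) and not p2)): β-rule — branch into not (not p1 or p1)  //  not not ((p3 or not p1) and not p2).
      branch 2.1 (add not (not p1 or p1)):
        not (not p1 or p1): α-rule — add not not p1, not p1.
        × closes — contains both p1 and not p1.
      branch 2.2 (add not not ((p3 or not p1) and not p2)):
        not not ((p3 or not p1) and not p2): α-rule — add (p3 or not p1), not p2.
        × closes — contains both p2 and not p2.
7 branches closed, 3 open.
Each open branch fixes some atoms; the unmentioned ones are free. Counting distinct full assignments: branch {p1=1, p2=0, p3=0} (none free) contributes 1 new; branch {p1=0, p2=1, p3=1} (none free) contributes 1 new; branch {p1=1, p2=1, p3=1} (none free) contributes 1 new. Total: 3.

3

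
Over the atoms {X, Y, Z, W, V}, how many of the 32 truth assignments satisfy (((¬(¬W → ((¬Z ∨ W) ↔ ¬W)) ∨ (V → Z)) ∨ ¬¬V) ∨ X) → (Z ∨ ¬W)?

Initial set: {((((¬(¬W → ((¬Z ∨ W) ↔ ¬W)) ∨ (V → Z)) ∨ ¬¬V) ∨ X) → (Z ∨ ¬W))}.
((((¬(¬W → ((¬Z ∨ W) ↔ ¬W)) ∨ (V → Z)) ∨ ¬¬V) ∨ X) → (Z ∨ ¬W)): β-rule — branch into ¬(((¬(¬W → ((¬Z ∨ W) ↔ ¬W)) ∨ (V → Z)) ∨ ¬¬V) ∨ X)  //  (Z ∨ ¬W).
  branch 1 (add ¬(((¬(¬W → ((¬Z ∨ W) ↔ ¬W)) ∨ (V → Z)) ∨ ¬¬V) ∨ X)):
    ¬(((¬(¬W → ((¬Z ∨ W) ↔ ¬W)) ∨ (V → Z)) ∨ ¬¬V) ∨ X): α-rule — add ¬((¬(¬W → ((¬Z ∨ W) ↔ ¬W)) ∨ (V → Z)) ∨ ¬¬V), ¬X.
    ¬((¬(¬W → ((¬Z ∨ W) ↔ ¬W)) ∨ (V → Z)) ∨ ¬¬V): α-rule — add ¬(¬(¬W → ((¬Z ∨ W) ↔ ¬W)) ∨ (V → Z)), ¬¬¬V.
    ¬(¬(¬W → ((¬Z ∨ W) ↔ ¬W)) ∨ (V → Z)): α-rule — add ¬¬(¬W → ((¬Z ∨ W) ↔ ¬W)), ¬(V → Z).
    ¬¬¬V: drop double negation, giving ¬V.
    ¬(V → Z): α-rule — add V, ¬Z.
    × closes — contains both V and ¬V.
  branch 2 (add (Z ∨ ¬W)):
    (Z ∨ ¬W): β-rule — branch into Z  //  ¬W.
      branch 2.1 (add Z):
        ○ open, literals {Z=T}.
      branch 2.2 (add ¬W):
        ○ open, literals {W=F}.
1 branch closed, 2 open.
Each open branch fixes some atoms; the unmentioned ones are free. Counting distinct full assignments: branch {Z=T} (X, Y, W, V) contributes 16 new; branch {W=F} (X, Y, Z, V) contributes 8 new. Total: 24.

24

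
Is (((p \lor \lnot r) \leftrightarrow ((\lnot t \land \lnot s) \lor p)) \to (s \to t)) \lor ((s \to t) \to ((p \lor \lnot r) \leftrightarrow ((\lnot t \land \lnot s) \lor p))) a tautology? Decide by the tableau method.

Assume the negation and expand:
Initial set: {\lnot ((((p \lor \lnot r) \leftrightarrow ((\lnot t \land \lnot s) \lor p)) \to (s \to t)) \lor ((s \to t) \to ((p \lor \lnot r) \leftrightarrow ((\lnot t \land \lnot s) \lor p))))}.
\lnot ((((p \lor \lnot r) \leftrightarrow ((\lnot t \land \lnot s) \lor p)) \to (s \to t)) \lor ((s \to t) \to ((p \lor \lnot r) \leftrightarrow ((\lnot t \land \lnot s) \lor p)))): α-rule — add \lnot (((p \lor \lnot r) \leftrightarrow ((\lnot t \land \lnot s) \lor p)) \to (s \to t)), \lnot ((s \to t) \to ((p \lor \lnot r) \leftrightarrow ((\lnot t \land \lnot s) \lor p))).
\lnot (((p \lor \lnot r) \leftrightarrow ((\lnot t \land \lnot s) \lor p)) \to (s \to t)): α-rule — add ((p \lor \lnot r) \leftrightarrow ((\lnot t \land \lnot s) \lor p)), \lnot (s \to t).
\lnot ((s \to t) \to ((p \lor \lnot r) \leftrightarrow ((\lnot t \land \lnot s) \lor p))): α-rule — add (s \to t), \lnot ((p \lor \lnot r) \leftrightarrow ((\lnot t \land \lnot s) \lor p)).
\lnot (s \to t): α-rule — add s, \lnot t.
((p \lor \lnot r) \leftrightarrow ((\lnot t \land \lnot s) \lor p)): β-rule — branch into (p \lor \lnot r), ((\lnot t \land \lnot s) \lor p)  //  \lnot (p \lor \lnot r), \lnot ((\lnot t \land \lnot s) \lor p).
  branch 1 (add (p \lor \lnot r), ((\lnot t \land \lnot s) \lor p)):
    (s \to t): β-rule — branch into \lnot s  //  t.
      branch 1.1 (add \lnot s):
        × closes — contains both s and \lnot s.
      branch 1.2 (add t):
        × closes — contains both t and \lnot t.
  branch 2 (add \lnot (p \lor \lnot r), \lnot ((\lnot t \land \lnot s) \lor p)):
    \lnot (p \lor \lnot r): α-rule — add \lnot p, \lnot \lnot r.
    \lnot ((\lnot t \land \lnot s) \lor p): α-rule — add \lnot (\lnot t \land \lnot s), \lnot p.
    (s \to t): β-rule — branch into \lnot s  //  t.
      branch 2.1 (add \lnot s):
        × closes — contains both s and \lnot s.
      branch 2.2 (add t):
        × closes — contains both t and \lnot t.
All 4 branches close.
Every branch closed, so the negation is unsatisfiable and the formula is valid.

Valid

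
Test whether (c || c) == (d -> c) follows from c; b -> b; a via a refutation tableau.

Yes

Initial set: {c; (b -> b); a; !((c || c) == (d -> c))}.
(b -> b): β-rule — branch into !b  //  b.
  branch 1 (add !b):
    !((c || c) == (d -> c)): β-rule — branch into (c || c), !(d -> c)  //  !(c || c), (d -> c).
      branch 1.1 (add (c || c), !(d -> c)):
        !(d -> c): α-rule — add d, !c.
        × closes — contains both c and !c.
      branch 1.2 (add !(c || c), (d -> c)):
        !(c || c): α-rule — add !c, !c.
        × closes — contains both c and !c.
  branch 2 (add b):
    !((c || c) == (d -> c)): β-rule — branch into (c || c), !(d -> c)  //  !(c || c), (d -> c).
      branch 2.1 (add (c || c), !(d -> c)):
        !(d -> c): α-rule — add d, !c.
        × closes — contains both c and !c.
      branch 2.2 (add !(c || c), (d -> c)):
        !(c || c): α-rule — add !c, !c.
        × closes — contains both c and !c.
All 4 branches close.
Every branch closed, so the premises entail the conclusion.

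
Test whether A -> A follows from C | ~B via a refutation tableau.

Initial set: {(C | ~B); ~(A -> A)}.
~(A -> A): α-rule — add A, ~A.
× closes — contains both A and ~A.
All 1 branch closes.
Every branch closed, so the premises entail the conclusion.

Yes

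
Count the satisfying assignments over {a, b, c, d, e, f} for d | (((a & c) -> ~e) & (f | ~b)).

53

Initial set: {(d | (((a & c) -> ~e) & (f | ~b)))}.
(d | (((a & c) -> ~e) & (f | ~b))): β-rule — branch into d  //  (((a & c) -> ~e) & (f | ~b)).
  branch 1 (add d):
    ○ open, literals {d=1}.
  branch 2 (add (((a & c) -> ~e) & (f | ~b))):
    (((a & c) -> ~e) & (f | ~b)): α-rule — add ((a & c) -> ~e), (f | ~b).
    ((a & c) -> ~e): β-rule — branch into ~(a & c)  //  ~e.
      branch 2.1 (add ~(a & c)):
        (f | ~b): β-rule — branch into f  //  ~b.
          branch 2.1.1 (add f):
            ~(a & c): β-rule — branch into ~a  //  ~c.
              branch 2.1.1.1 (add ~a):
                ○ open, literals {a=0, f=1}.
              branch 2.1.1.2 (add ~c):
                ○ open, literals {c=0, f=1}.
          branch 2.1.2 (add ~b):
            ~(a & c): β-rule — branch into ~a  //  ~c.
              branch 2.1.2.1 (add ~a):
                ○ open, literals {a=0, b=0}.
              branch 2.1.2.2 (add ~c):
                ○ open, literals {b=0, c=0}.
      branch 2.2 (add ~e):
        (f | ~b): β-rule — branch into f  //  ~b.
          branch 2.2.1 (add f):
            ○ open, literals {e=0, f=1}.
          branch 2.2.2 (add ~b):
            ○ open, literals {b=0, e=0}.
0 branches closed, 7 open.
Each open branch fixes some atoms; the unmentioned ones are free. Counting distinct full assignments: branch {d=1} (a, b, c, e, f) contributes 32 new; branch {a=0, f=1} (b, c, d, e) contributes 8 new; branch {c=0, f=1} (a, b, d, e) contributes 4 new; branch {a=0, b=0} (c, d, e, f) contributes 4 new; branch {b=0, c=0} (a, d, e, f) contributes 2 new; branch {e=0, f=1} (a, b, c, d) contributes 2 new; branch {b=0, e=0} (a, c, d, f) contributes 1 new. Total: 53.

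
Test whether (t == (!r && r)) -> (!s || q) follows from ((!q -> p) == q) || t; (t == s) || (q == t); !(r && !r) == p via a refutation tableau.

Initial set: {T (((!q -> p) == q) || t); T ((t == s) || (q == t)); T (!(r && !r) == p); F ((t == (!r && r)) -> (!s || q))}.
F ((t == (!r && r)) -> (!s || q)): α-rule — add T (t == (!r && r)), F (!s || q).
F (!s || q): α-rule — add F !s, F q.
T (((!q -> p) == q) || t): β-rule — branch into T ((!q -> p) == q)  //  T t.
  branch 1 (add T ((!q -> p) == q)):
    T ((t == s) || (q == t)): β-rule — branch into T (t == s)  //  T (q == t).
      branch 1.1 (add T (t == s)):
        T (!(r && !r) == p): β-rule — branch into T !(r && !r), T p  //  F !(r && !r), F p.
          branch 1.1.1 (add T !(r && !r), T p):
            T (t == (!r && r)): β-rule — branch into T t, T (!r && r)  //  F t, F (!r && r).
              branch 1.1.1.1 (add T t, T (!r && r)):
                T (!r && r): α-rule — add T !r, T r.
                × closes — contains both r and !r.
              branch 1.1.1.2 (add F t, F (!r && r)):
                T ((!q -> p) == q): β-rule — branch into T (!q -> p), T q  //  F (!q -> p), F q.
                  branch 1.1.1.2.1 (add T (!q -> p), T q):
                    × closes — contains both q and !q.
                  branch 1.1.1.2.2 (add F (!q -> p), F q):
                    F (!q -> p): α-rule — add T !q, F p.
                    × closes — contains both p and !p.
          branch 1.1.2 (add F !(r && !r), F p):
            F !(r && !r): α-rule — add T r, T !r.
            × closes — contains both r and !r.
      branch 1.2 (add T (q == t)):
        T (!(r && !r) == p): β-rule — branch into T !(r && !r), T p  //  F !(r && !r), F p.
          branch 1.2.1 (add T !(r && !r), T p):
            T (t == (!r && r)): β-rule — branch into T t, T (!r && r)  //  F t, F (!r && r).
              branch 1.2.1.1 (add T t, T (!r && r)):
                T (!r && r): α-rule — add T !r, T r.
                × closes — contains both r and !r.
              branch 1.2.1.2 (add F t, F (!r && r)):
                T ((!q -> p) == q): β-rule — branch into T (!q -> p), T q  //  F (!q -> p), F q.
                  branch 1.2.1.2.1 (add T (!q -> p), T q):
                    × closes — contains both q and !q.
                  branch 1.2.1.2.2 (add F (!q -> p), F q):
                    F (!q -> p): α-rule — add T !q, F p.
                    × closes — contains both p and !p.
          branch 1.2.2 (add F !(r && !r), F p):
            F !(r && !r): α-rule — add T r, T !r.
            × closes — contains both r and !r.
  branch 2 (add T t):
    T ((t == s) || (q == t)): β-rule — branch into T (t == s)  //  T (q == t).
      branch 2.1 (add T (t == s)):
        T (!(r && !r) == p): β-rule — branch into T !(r && !r), T p  //  F !(r && !r), F p.
          branch 2.1.1 (add T !(r && !r), T p):
            T (t == (!r && r)): β-rule — branch into T t, T (!r && r)  //  F t, F (!r && r).
              branch 2.1.1.1 (add T t, T (!r && r)):
                T (!r && r): α-rule — add T !r, T r.
                × closes — contains both r and !r.
              branch 2.1.1.2 (add F t, F (!r && r)):
                × closes — contains both t and !t.
          branch 2.1.2 (add F !(r && !r), F p):
            F !(r && !r): α-rule — add T r, T !r.
            × closes — contains both r and !r.
      branch 2.2 (add T (q == t)):
        T (!(r && !r) == p): β-rule — branch into T !(r && !r), T p  //  F !(r && !r), F p.
          branch 2.2.1 (add T !(r && !r), T p):
            T (t == (!r && r)): β-rule — branch into T t, T (!r && r)  //  F t, F (!r && r).
              branch 2.2.1.1 (add T t, T (!r && r)):
                T (!r && r): α-rule — add T !r, T r.
                × closes — contains both r and !r.
              branch 2.2.1.2 (add F t, F (!r && r)):
                × closes — contains both t and !t.
          branch 2.2.2 (add F !(r && !r), F p):
            F !(r && !r): α-rule — add T r, T !r.
            × closes — contains both r and !r.
All 14 branches close.
Every branch closed, so the premises entail the conclusion.

Yes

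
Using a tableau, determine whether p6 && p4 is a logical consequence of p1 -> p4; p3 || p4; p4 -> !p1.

No

Initial set: {(p1 -> p4); (p3 || p4); (p4 -> !p1); !(p6 && p4)}.
(p1 -> p4): β-rule — branch into !p1  //  p4.
  branch 1 (add !p1):
    (p3 || p4): β-rule — branch into p3  //  p4.
      branch 1.1 (add p3):
        (p4 -> !p1): β-rule — branch into !p4  //  !p1.
          branch 1.1.1 (add !p4):
            !(p6 && p4): β-rule — branch into !p6  //  !p4.
              branch 1.1.1.1 (add !p6):
                ○ open, literals {p1=F, p3=T, p4=F, p6=F}.
              branch 1.1.1.2 (add !p4):
                ○ open, literals {p1=F, p3=T, p4=F}.
          branch 1.1.2 (add !p1):
            !(p6 && p4): β-rule — branch into !p6  //  !p4.
              branch 1.1.2.1 (add !p6):
                ○ open, literals {p1=F, p3=T, p6=F}.
              branch 1.1.2.2 (add !p4):
                ○ open, literals {p1=F, p3=T, p4=F}.
      branch 1.2 (add p4):
        (p4 -> !p1): β-rule — branch into !p4  //  !p1.
          branch 1.2.1 (add !p4):
            × closes — contains both p4 and !p4.
          branch 1.2.2 (add !p1):
            !(p6 && p4): β-rule — branch into !p6  //  !p4.
              branch 1.2.2.1 (add !p6):
                ○ open, literals {p1=F, p4=T, p6=F}.
              branch 1.2.2.2 (add !p4):
                × closes — contains both p4 and !p4.
  branch 2 (add p4):
    (p3 || p4): β-rule — branch into p3  //  p4.
      branch 2.1 (add p3):
        (p4 -> !p1): β-rule — branch into !p4  //  !p1.
          branch 2.1.1 (add !p4):
            × closes — contains both p4 and !p4.
          branch 2.1.2 (add !p1):
            !(p6 && p4): β-rule — branch into !p6  //  !p4.
              branch 2.1.2.1 (add !p6):
                ○ open, literals {p1=F, p3=T, p4=T, p6=F}.
              branch 2.1.2.2 (add !p4):
                × closes — contains both p4 and !p4.
      branch 2.2 (add p4):
        (p4 -> !p1): β-rule — branch into !p4  //  !p1.
          branch 2.2.1 (add !p4):
            × closes — contains both p4 and !p4.
          branch 2.2.2 (add !p1):
            !(p6 && p4): β-rule — branch into !p6  //  !p4.
              branch 2.2.2.1 (add !p6):
                ○ open, literals {p1=F, p4=T, p6=F}.
              branch 2.2.2.2 (add !p4):
                × closes — contains both p4 and !p4.
6 branches closed, 7 open.
An open branch gives a countermodel: p1=F, p3=T, p4=F, p6=F (unmentioned atoms arbitrary); the premises hold there but the conclusion fails.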